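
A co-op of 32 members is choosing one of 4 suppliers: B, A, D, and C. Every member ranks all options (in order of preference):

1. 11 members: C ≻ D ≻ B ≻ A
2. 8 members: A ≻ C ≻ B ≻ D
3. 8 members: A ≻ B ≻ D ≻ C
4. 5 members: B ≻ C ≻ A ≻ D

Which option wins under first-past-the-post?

A

First-place votes: B 5, A 16, D 0, C 11.
A has the most first-place votes.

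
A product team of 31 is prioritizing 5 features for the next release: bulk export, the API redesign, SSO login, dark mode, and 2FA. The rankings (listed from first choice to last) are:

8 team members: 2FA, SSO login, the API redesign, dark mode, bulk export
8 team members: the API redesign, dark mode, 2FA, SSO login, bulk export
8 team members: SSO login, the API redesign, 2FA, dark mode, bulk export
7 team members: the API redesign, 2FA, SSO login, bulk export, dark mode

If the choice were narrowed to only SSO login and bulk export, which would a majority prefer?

Voters preferring SSO login to bulk export: 31; preferring bulk export to SSO login: 0.
SSO login wins the head-to-head.

SSO login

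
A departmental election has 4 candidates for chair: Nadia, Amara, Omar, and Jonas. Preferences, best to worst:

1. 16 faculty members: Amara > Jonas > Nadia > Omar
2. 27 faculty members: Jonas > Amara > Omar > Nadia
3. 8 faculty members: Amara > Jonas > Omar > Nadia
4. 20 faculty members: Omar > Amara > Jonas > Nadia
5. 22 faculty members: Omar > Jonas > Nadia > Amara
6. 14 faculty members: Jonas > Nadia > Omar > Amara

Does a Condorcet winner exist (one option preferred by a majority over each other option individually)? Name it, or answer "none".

Jonas vs Nadia: 107–0 for Jonas.
Jonas vs Amara: 63–44 for Jonas.
Jonas vs Omar: 65–42 for Jonas.
Jonas beats every other option head-to-head.

Jonas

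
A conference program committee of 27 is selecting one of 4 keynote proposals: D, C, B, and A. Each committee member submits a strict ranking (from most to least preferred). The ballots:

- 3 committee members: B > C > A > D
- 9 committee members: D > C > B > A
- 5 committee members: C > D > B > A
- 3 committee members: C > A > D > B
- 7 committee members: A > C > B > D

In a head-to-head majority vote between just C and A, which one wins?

Voters preferring C to A: 20; preferring A to C: 7.
C wins the head-to-head.

C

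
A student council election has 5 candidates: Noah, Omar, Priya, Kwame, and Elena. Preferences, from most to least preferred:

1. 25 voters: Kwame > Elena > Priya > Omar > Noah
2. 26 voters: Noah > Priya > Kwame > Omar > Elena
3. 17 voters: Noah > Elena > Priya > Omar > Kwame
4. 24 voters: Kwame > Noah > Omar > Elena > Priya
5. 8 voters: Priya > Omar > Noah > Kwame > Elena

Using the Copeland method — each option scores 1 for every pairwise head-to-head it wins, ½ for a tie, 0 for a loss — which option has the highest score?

Noah: beats Omar, Priya, Kwame, and Elena → score 4.
Omar: beats Elena; loses to Noah, Priya, and Kwame → score 1.
Priya: beats Omar and Kwame; loses to Noah and Elena → score 2.
Kwame: beats Omar and Elena; loses to Noah and Priya → score 2.
Elena: beats Priya; loses to Noah, Omar, and Kwame → score 1.
Noah has the best pairwise record.

Noah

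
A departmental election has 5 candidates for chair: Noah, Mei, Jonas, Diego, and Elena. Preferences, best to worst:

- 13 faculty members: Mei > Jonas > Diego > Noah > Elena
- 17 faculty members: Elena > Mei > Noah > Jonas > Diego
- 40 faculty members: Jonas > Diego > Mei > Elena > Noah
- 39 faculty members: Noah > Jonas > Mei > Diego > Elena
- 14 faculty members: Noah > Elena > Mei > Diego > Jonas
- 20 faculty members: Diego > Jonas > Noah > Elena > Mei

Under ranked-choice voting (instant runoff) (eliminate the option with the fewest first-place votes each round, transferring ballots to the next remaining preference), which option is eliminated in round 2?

Elena

Round 1: Noah 53, Mei 13, Jonas 40, Diego 20, Elena 17. Eliminate Mei.
Round 2: Noah 53, Jonas 53, Diego 20, Elena 17. Eliminate Elena.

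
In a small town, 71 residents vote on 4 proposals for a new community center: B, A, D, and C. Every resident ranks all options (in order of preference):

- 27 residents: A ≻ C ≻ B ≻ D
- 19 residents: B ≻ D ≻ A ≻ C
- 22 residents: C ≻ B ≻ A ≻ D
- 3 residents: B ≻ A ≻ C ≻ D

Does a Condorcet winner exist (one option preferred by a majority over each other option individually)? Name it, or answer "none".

Checking pairwise contests:
C beats B 49–22.
B beats A 44–27.
B beats D 71–0.
A beats C 49–22.
Every option loses at least one head-to-head, so there is no Condorcet winner.

none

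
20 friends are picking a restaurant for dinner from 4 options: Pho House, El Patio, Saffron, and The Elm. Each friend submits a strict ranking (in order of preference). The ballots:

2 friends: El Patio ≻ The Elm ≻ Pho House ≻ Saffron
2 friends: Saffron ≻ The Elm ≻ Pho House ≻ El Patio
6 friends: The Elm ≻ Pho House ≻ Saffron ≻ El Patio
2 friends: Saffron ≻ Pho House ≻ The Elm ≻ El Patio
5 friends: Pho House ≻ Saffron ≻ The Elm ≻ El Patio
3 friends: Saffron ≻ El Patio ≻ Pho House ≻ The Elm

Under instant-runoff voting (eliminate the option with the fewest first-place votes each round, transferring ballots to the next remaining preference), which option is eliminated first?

Round 1: Pho House 5, El Patio 2, Saffron 7, The Elm 6. Eliminate El Patio.

El Patio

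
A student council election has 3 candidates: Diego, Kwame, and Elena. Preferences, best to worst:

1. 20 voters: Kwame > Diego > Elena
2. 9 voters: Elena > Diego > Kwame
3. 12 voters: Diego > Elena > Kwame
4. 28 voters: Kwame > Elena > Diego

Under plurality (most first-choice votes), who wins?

Kwame

First-place votes: Diego 12, Kwame 48, Elena 9.
Kwame has the most first-place votes.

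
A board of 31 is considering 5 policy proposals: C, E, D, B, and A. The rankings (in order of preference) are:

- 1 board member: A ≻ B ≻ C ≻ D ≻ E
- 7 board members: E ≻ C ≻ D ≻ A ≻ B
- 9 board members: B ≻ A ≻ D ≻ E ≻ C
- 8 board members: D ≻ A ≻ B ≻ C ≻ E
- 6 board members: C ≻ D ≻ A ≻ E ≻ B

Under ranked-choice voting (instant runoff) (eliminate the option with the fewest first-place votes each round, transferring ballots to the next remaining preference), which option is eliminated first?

A

Round 1: C 6, E 7, D 8, B 9, A 1. Eliminate A.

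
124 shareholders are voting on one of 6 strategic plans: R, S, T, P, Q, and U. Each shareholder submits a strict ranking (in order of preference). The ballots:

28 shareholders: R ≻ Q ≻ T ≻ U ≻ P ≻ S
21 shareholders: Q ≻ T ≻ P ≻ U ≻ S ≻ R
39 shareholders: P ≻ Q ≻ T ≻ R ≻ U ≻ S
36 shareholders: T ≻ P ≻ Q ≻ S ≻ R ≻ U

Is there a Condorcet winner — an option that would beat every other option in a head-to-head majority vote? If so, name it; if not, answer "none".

none

Checking pairwise contests:
T beats R 96–28.
R beats S 67–57.
Q beats T 88–36.
T beats P 85–39.
P beats Q 75–49.
R beats U 103–21.
Every option loses at least one head-to-head, so there is no Condorcet winner.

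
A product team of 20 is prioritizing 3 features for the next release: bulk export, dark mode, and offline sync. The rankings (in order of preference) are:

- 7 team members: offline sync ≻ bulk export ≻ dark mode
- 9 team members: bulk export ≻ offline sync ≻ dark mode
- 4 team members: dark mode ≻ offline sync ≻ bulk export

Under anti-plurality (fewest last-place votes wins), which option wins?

offline sync

Last-place votes: bulk export 4, dark mode 16, offline sync 0.
offline sync is ranked last by the fewest voters, so offline sync wins.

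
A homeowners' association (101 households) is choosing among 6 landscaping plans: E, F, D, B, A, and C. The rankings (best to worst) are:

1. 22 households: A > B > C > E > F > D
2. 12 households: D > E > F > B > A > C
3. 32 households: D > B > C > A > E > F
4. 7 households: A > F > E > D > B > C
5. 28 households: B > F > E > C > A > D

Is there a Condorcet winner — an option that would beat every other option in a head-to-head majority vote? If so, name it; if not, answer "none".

Checking pairwise contests:
B beats E 82–19.
E beats F 66–35.
E beats D 57–44.
D beats B 51–50.
B beats A 72–29.
D beats C 51–50.
Every option loses at least one head-to-head, so there is no Condorcet winner.

none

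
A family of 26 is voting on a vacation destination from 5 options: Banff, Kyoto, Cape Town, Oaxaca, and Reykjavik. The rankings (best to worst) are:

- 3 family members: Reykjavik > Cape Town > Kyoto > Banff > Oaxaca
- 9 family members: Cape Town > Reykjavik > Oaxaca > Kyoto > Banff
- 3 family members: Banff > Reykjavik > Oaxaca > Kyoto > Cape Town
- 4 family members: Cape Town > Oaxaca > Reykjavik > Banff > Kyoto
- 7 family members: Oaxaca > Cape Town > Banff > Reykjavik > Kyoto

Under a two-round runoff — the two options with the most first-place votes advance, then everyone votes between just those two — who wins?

Round 1 first-place votes: Banff 3, Kyoto 0, Cape Town 13, Oaxaca 7, Reykjavik 3.
Cape Town and Oaxaca advance.
Runoff: Cape Town is preferred to Oaxaca by 16 voters; Oaxaca by 10.
Cape Town wins the runoff.

Cape Town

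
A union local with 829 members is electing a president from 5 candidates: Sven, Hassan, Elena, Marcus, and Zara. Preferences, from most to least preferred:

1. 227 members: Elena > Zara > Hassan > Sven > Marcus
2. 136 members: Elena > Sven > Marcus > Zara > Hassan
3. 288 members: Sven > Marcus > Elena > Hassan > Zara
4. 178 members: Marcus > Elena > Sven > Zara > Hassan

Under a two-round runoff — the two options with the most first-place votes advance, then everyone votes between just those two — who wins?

Round 1 first-place votes: Sven 288, Hassan 0, Elena 363, Marcus 178, Zara 0.
Elena and Sven advance.
Runoff: Elena is preferred to Sven by 541 voters; Sven by 288.
Elena wins the runoff.

Elena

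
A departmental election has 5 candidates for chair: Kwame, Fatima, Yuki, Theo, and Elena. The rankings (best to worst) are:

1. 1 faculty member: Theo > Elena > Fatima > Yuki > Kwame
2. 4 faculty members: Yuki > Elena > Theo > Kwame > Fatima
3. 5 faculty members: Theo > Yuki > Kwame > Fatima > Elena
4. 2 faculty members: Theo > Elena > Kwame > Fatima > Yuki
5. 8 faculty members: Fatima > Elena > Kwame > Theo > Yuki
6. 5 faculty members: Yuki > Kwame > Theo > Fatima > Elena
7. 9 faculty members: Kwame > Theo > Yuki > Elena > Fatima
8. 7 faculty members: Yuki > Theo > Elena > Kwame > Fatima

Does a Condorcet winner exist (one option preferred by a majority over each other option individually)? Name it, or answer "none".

none

Checking pairwise contests:
Yuki beats Kwame 22–19.
Kwame beats Fatima 32–9.
Theo beats Yuki 25–16.
Kwame beats Theo 22–19.
Yuki beats Elena 30–11.
Every option loses at least one head-to-head, so there is no Condorcet winner.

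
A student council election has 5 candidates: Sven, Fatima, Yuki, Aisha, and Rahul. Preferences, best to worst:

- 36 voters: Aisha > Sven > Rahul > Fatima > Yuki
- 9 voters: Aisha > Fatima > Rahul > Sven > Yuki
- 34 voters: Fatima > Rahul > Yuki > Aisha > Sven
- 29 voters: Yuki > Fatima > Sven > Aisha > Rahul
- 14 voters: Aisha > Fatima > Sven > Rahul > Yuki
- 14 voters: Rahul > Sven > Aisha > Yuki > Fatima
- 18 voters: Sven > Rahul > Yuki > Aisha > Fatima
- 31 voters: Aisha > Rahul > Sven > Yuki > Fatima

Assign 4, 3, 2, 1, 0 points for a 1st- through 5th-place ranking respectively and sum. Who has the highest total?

Sven: 36·3 + 9·1 + 34·0 + 29·2 + 14·2 + 14·3 + 18·4 + 31·2 = 379
Fatima: 36·1 + 9·3 + 34·4 + 29·3 + 14·3 + 14·0 + 18·0 + 31·0 = 328
Yuki: 36·0 + 9·0 + 34·2 + 29·4 + 14·0 + 14·1 + 18·2 + 31·1 = 265
Aisha: 36·4 + 9·4 + 34·1 + 29·1 + 14·4 + 14·2 + 18·1 + 31·4 = 469
Rahul: 36·2 + 9·2 + 34·3 + 29·0 + 14·1 + 14·4 + 18·3 + 31·3 = 409
Aisha has the highest Borda score (469).

Aisha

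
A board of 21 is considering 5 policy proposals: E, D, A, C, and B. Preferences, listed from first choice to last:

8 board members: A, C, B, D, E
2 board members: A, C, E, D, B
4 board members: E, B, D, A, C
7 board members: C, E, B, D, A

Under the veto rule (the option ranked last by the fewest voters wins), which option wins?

D

Last-place votes: E 8, D 0, A 7, C 4, B 2.
D is ranked last by the fewest voters, so D wins.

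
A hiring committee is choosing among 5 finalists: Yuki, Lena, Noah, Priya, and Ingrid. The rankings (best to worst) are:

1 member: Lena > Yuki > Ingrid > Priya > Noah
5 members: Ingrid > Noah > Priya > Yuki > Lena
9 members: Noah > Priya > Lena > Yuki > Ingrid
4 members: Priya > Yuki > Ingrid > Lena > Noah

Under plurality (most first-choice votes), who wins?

Noah

First-place votes: Yuki 0, Lena 1, Noah 9, Priya 4, Ingrid 5.
Noah has the most first-place votes.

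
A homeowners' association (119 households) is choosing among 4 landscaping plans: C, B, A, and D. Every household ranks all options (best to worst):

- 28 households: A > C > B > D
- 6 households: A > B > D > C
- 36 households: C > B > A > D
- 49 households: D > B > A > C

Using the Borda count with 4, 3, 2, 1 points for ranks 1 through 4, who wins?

C: 28·3 + 6·1 + 36·4 + 49·1 = 283
B: 28·2 + 6·3 + 36·3 + 49·3 = 329
A: 28·4 + 6·4 + 36·2 + 49·2 = 306
D: 28·1 + 6·2 + 36·1 + 49·4 = 272
B has the highest Borda score (329).

B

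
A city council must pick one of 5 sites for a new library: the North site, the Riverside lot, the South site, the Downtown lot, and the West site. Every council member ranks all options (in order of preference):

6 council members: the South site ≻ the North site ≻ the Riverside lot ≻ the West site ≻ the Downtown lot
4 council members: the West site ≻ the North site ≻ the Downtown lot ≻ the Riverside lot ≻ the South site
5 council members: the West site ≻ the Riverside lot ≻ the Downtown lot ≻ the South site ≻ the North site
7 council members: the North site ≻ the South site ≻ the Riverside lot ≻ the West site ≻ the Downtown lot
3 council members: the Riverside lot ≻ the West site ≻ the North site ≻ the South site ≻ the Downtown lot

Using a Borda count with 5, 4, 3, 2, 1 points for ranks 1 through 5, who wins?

the North site: 6·4 + 4·4 + 5·1 + 7·5 + 3·3 = 89
the Riverside lot: 6·3 + 4·2 + 5·4 + 7·3 + 3·5 = 82
the South site: 6·5 + 4·1 + 5·2 + 7·4 + 3·2 = 78
the Downtown lot: 6·1 + 4·3 + 5·3 + 7·1 + 3·1 = 43
the West site: 6·2 + 4·5 + 5·5 + 7·2 + 3·4 = 83
the North site has the highest Borda score (89).

the North site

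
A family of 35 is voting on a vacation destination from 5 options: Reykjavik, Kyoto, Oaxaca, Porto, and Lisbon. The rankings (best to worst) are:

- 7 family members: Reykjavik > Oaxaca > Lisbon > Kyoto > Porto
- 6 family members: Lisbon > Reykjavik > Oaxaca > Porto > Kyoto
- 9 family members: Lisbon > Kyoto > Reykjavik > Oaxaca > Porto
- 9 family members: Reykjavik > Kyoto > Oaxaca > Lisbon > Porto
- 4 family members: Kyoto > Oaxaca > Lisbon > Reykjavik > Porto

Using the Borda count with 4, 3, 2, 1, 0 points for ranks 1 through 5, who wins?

Reykjavik

Reykjavik: 7·4 + 6·3 + 9·2 + 9·4 + 4·1 = 104
Kyoto: 7·1 + 6·0 + 9·3 + 9·3 + 4·4 = 77
Oaxaca: 7·3 + 6·2 + 9·1 + 9·2 + 4·3 = 72
Porto: 7·0 + 6·1 + 9·0 + 9·0 + 4·0 = 6
Lisbon: 7·2 + 6·4 + 9·4 + 9·1 + 4·2 = 91
Reykjavik has the highest Borda score (104).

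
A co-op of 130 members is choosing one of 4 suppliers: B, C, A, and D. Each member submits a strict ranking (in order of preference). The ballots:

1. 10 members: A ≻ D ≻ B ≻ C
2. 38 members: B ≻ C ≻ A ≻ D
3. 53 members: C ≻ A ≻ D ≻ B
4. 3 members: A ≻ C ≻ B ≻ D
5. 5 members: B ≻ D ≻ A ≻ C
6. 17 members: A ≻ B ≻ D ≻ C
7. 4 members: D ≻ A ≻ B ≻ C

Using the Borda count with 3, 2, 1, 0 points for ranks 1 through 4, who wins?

A

B: 10·1 + 38·3 + 53·0 + 3·1 + 5·3 + 17·2 + 4·1 = 180
C: 10·0 + 38·2 + 53·3 + 3·2 + 5·0 + 17·0 + 4·0 = 241
A: 10·3 + 38·1 + 53·2 + 3·3 + 5·1 + 17·3 + 4·2 = 247
D: 10·2 + 38·0 + 53·1 + 3·0 + 5·2 + 17·1 + 4·3 = 112
A has the highest Borda score (247).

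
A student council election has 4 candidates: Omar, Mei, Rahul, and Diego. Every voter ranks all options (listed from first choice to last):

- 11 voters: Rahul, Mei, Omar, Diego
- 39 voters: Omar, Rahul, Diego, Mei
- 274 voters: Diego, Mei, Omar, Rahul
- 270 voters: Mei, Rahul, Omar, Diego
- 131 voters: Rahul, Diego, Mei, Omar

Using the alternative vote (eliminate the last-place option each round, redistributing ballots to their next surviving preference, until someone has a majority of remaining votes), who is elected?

Diego

Round 1: Omar 39, Mei 270, Rahul 142, Diego 274. Eliminate Omar.
Round 2: Mei 270, Rahul 181, Diego 274. Eliminate Rahul.
Round 3: Mei 281, Diego 444. Diego has a majority.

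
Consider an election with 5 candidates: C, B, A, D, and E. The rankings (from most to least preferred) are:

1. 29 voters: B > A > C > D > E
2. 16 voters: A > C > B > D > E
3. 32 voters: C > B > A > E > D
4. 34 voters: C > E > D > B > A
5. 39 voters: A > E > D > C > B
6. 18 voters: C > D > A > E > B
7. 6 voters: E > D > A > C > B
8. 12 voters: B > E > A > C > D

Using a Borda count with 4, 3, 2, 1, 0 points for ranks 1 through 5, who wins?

C: 29·2 + 16·3 + 32·4 + 34·4 + 39·1 + 18·4 + 6·1 + 12·1 = 499
B: 29·4 + 16·2 + 32·3 + 34·1 + 39·0 + 18·0 + 6·0 + 12·4 = 326
A: 29·3 + 16·4 + 32·2 + 34·0 + 39·4 + 18·2 + 6·2 + 12·2 = 443
D: 29·1 + 16·1 + 32·0 + 34·2 + 39·2 + 18·3 + 6·3 + 12·0 = 263
E: 29·0 + 16·0 + 32·1 + 34·3 + 39·3 + 18·1 + 6·4 + 12·3 = 329
C has the highest Borda score (499).

C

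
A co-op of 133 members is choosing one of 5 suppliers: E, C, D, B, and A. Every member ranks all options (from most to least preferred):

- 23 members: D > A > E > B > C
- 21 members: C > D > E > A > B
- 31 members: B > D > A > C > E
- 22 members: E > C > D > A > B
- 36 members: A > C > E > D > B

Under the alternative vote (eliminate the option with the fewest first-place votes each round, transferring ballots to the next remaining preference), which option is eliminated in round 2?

E

Round 1: E 22, C 21, D 23, B 31, A 36. Eliminate C.
Round 2: E 22, D 44, B 31, A 36. Eliminate E.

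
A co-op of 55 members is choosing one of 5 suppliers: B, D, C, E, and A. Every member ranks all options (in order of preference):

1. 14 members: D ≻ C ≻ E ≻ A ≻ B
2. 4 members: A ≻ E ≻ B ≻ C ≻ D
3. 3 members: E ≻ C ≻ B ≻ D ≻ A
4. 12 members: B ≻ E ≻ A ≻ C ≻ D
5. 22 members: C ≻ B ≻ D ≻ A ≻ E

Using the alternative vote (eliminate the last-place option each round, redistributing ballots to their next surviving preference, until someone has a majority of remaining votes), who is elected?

Round 1: B 12, D 14, C 22, E 3, A 4. Eliminate E.
Round 2: B 12, D 14, C 25, A 4. Eliminate A.
Round 3: B 16, D 14, C 25. Eliminate D.
Round 4: B 16, C 39. C has a majority.

C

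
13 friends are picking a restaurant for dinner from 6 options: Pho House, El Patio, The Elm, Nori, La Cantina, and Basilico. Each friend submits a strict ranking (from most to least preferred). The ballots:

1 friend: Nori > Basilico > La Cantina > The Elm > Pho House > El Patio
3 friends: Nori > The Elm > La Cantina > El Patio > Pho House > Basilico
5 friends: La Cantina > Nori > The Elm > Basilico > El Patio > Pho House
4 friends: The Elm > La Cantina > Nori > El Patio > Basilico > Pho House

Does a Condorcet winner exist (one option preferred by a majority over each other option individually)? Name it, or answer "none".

none

Checking pairwise contests:
El Patio beats Pho House 12–1.
The Elm beats El Patio 13–0.
Nori beats The Elm 9–4.
La Cantina beats Nori 9–4.
The Elm beats La Cantina 7–6.
El Patio beats Basilico 7–6.
Every option loses at least one head-to-head, so there is no Condorcet winner.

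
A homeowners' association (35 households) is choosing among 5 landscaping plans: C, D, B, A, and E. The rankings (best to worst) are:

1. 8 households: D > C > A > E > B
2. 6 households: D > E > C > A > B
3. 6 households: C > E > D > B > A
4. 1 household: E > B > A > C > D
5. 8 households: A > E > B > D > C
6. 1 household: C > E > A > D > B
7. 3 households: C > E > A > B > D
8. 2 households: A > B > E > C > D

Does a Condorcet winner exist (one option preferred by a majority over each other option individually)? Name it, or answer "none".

Checking pairwise contests:
D beats C 22–13.
E beats D 21–14.
C beats B 24–11.
C beats A 24–11.
C beats E 18–17.
Every option loses at least one head-to-head, so there is no Condorcet winner.

none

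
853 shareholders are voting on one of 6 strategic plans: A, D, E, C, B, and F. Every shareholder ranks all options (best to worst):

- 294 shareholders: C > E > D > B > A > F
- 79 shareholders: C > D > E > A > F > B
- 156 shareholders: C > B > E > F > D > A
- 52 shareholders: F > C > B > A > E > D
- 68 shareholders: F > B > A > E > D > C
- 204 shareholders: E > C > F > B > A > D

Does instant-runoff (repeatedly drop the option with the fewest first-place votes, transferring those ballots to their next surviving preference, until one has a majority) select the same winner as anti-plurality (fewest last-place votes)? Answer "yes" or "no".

Instant-runoff — R1 A 0, D 0, E 204, C 529, B 0, F 120 (C winner). Winner: C.
Anti-plurality — last-place votes: A 156, D 256, E 0, C 68, B 79, F 294. Winner: E.
The two methods disagree.

no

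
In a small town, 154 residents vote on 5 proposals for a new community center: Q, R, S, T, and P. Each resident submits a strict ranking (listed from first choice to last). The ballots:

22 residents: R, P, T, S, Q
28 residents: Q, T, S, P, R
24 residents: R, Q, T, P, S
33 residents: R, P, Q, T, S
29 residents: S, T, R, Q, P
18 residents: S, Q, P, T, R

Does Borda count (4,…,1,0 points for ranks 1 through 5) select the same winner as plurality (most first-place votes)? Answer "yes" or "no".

yes

Borda — scores: Q 333, R 374, S 266, T 314, P 253. Winner: R.
Plurality — first-place votes: Q 28, R 79, S 47, T 0, P 0. Winner: R.
The two methods agree.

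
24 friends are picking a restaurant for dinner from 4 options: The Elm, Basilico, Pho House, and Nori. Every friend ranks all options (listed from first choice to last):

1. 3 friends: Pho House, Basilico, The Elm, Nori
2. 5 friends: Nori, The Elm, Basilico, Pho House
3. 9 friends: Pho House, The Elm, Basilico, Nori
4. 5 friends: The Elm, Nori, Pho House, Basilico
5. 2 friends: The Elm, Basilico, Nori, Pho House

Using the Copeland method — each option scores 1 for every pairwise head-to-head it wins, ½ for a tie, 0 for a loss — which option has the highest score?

The Elm: beats Basilico and Nori; ties Pho House → score 2.5.
Basilico: beats Nori; loses to The Elm and Pho House → score 1.
Pho House: beats Basilico; ties The Elm and Nori → score 2.
Nori: ties Pho House; loses to The Elm and Basilico → score 0.5.
The Elm has the best pairwise record.

The Elm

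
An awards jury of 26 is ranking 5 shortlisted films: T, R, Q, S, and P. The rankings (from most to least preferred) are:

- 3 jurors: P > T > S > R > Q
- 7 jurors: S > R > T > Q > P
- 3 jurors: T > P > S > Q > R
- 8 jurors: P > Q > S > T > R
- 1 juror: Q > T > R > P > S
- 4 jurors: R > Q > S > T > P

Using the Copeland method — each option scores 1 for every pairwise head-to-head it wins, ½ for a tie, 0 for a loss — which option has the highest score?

T: beats R and P; ties Q; loses to S → score 2.5.
R: beats Q; loses to T, S, and P → score 1.
Q: ties T and S; loses to R and P → score 1.
S: beats T and R; ties Q; loses to P → score 2.5.
P: beats R, Q, and S; loses to T → score 3.
P has the best pairwise record.

P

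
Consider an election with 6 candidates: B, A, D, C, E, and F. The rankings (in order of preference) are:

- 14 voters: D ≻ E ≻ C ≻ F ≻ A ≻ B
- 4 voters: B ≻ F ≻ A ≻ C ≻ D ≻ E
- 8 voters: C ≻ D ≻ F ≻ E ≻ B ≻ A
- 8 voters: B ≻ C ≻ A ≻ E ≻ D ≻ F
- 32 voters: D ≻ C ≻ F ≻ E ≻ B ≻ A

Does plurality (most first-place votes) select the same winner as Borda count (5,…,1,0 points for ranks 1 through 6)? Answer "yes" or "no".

yes

Plurality — first-place votes: B 12, A 0, D 46, C 8, E 0, F 0. Winner: D.
Borda — scores: B 100, A 50, D 274, C 250, E 152, F 164. Winner: D.
The two methods agree.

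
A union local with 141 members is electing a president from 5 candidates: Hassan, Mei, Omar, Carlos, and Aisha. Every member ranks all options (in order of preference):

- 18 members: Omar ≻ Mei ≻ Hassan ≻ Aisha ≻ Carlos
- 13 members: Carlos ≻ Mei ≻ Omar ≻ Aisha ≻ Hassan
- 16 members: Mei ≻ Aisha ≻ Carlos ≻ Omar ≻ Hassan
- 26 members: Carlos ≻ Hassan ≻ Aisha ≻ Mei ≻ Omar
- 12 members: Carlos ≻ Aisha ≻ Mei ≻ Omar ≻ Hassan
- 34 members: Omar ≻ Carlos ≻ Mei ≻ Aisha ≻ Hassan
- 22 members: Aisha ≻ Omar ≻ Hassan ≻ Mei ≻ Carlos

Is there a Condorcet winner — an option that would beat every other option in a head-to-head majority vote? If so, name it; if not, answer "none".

Checking pairwise contests:
Mei beats Hassan 93–48.
Omar beats Mei 74–67.
Aisha beats Omar 76–65.
Omar beats Carlos 74–67.
Mei beats Aisha 81–60.
Every option loses at least one head-to-head, so there is no Condorcet winner.

none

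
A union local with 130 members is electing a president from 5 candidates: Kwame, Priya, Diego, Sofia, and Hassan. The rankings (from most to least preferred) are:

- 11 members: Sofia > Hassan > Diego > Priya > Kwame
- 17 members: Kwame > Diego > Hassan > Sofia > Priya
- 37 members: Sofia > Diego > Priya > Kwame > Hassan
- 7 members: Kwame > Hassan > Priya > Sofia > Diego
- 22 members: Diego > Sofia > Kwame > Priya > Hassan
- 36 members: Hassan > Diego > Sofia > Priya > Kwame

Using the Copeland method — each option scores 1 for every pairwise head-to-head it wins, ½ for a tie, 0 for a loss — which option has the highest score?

Kwame: beats Hassan; loses to Priya, Diego, and Sofia → score 1.
Priya: beats Kwame; loses to Diego, Sofia, and Hassan → score 1.
Diego: beats Kwame, Priya, Sofia, and Hassan → score 4.
Sofia: beats Kwame, Priya, and Hassan; loses to Diego → score 3.
Hassan: beats Priya; loses to Kwame, Diego, and Sofia → score 1.
Diego has the best pairwise record.

Diego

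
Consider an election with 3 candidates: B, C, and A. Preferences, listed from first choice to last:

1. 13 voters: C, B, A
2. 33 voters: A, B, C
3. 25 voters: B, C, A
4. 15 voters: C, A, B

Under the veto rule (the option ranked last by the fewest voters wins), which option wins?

Last-place votes: B 15, C 33, A 38.
B is ranked last by the fewest voters, so B wins.

B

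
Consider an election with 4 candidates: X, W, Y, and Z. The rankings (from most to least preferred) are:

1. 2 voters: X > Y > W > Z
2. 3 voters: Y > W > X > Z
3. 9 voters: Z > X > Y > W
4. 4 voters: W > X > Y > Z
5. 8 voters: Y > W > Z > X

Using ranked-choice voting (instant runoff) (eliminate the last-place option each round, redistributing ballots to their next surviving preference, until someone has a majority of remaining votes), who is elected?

Y

Round 1: X 2, W 4, Y 11, Z 9. Eliminate X.
Round 2: W 4, Y 13, Z 9. Eliminate W.
Round 3: Y 17, Z 9. Y has a majority.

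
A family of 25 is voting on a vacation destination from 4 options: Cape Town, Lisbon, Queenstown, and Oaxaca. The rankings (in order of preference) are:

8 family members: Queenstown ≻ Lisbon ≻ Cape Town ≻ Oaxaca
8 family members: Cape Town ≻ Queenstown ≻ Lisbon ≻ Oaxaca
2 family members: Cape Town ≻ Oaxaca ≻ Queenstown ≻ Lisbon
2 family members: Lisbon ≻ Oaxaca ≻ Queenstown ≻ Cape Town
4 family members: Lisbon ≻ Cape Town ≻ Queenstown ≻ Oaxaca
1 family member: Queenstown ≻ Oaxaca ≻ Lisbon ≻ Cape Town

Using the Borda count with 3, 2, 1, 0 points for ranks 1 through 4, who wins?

Queenstown

Cape Town: 8·1 + 8·3 + 2·3 + 2·0 + 4·2 + 1·0 = 46
Lisbon: 8·2 + 8·1 + 2·0 + 2·3 + 4·3 + 1·1 = 43
Queenstown: 8·3 + 8·2 + 2·1 + 2·1 + 4·1 + 1·3 = 51
Oaxaca: 8·0 + 8·0 + 2·2 + 2·2 + 4·0 + 1·2 = 10
Queenstown has the highest Borda score (51).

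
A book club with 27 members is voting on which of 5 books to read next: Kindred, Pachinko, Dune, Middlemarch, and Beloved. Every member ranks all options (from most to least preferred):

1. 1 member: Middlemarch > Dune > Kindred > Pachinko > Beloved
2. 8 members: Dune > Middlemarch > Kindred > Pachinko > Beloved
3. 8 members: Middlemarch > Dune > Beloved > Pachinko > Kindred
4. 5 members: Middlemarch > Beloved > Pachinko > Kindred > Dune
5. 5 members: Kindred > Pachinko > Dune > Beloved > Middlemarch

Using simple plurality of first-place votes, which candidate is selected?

Middlemarch

First-place votes: Kindred 5, Pachinko 0, Dune 8, Middlemarch 14, Beloved 0.
Middlemarch has the most first-place votes.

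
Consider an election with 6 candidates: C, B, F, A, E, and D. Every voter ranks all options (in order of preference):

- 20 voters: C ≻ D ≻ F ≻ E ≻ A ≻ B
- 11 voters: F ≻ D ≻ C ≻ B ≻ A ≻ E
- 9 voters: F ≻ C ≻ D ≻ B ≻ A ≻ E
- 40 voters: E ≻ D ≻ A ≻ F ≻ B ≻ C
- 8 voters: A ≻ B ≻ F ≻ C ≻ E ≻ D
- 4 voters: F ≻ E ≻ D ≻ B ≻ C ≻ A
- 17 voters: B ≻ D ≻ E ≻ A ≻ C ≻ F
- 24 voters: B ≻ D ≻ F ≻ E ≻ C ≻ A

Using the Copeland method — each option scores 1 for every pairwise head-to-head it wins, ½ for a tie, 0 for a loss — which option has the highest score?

D

C: beats A; loses to B, F, E, and D → score 1.
B: beats C and E; loses to F, A, and D → score 2.
F: beats C, B, A, and E; loses to D → score 4.
A: beats B; loses to C, F, E, and D → score 1.
E: beats C and A; loses to B, F, and D → score 2.
D: beats C, B, F, A, and E → score 5.
D has the best pairwise record.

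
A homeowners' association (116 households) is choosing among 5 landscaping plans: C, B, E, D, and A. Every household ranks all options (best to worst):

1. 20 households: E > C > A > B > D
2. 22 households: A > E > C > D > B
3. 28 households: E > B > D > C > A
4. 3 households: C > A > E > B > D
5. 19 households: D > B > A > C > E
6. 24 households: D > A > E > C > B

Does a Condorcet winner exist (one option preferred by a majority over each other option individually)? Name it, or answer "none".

Checking pairwise contests:
E beats C 94–22.
C beats B 69–47.
A beats E 68–48.
E beats D 73–43.
D beats A 71–45.
Every option loses at least one head-to-head, so there is no Condorcet winner.

none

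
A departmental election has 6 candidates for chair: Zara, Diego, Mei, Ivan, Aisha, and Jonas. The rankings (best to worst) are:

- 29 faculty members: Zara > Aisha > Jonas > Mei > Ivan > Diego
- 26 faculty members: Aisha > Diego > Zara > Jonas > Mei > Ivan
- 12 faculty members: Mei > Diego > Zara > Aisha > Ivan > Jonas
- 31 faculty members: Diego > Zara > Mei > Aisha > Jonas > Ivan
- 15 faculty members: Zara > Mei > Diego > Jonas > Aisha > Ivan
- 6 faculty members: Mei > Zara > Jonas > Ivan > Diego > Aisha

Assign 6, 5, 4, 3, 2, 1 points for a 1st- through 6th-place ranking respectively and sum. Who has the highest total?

Zara

Zara: 29·6 + 26·4 + 12·4 + 31·5 + 15·6 + 6·5 = 601
Diego: 29·1 + 26·5 + 12·5 + 31·6 + 15·4 + 6·2 = 477
Mei: 29·3 + 26·2 + 12·6 + 31·4 + 15·5 + 6·6 = 446
Ivan: 29·2 + 26·1 + 12·2 + 31·1 + 15·1 + 6·3 = 172
Aisha: 29·5 + 26·6 + 12·3 + 31·3 + 15·2 + 6·1 = 466
Jonas: 29·4 + 26·3 + 12·1 + 31·2 + 15·3 + 6·4 = 337
Zara has the highest Borda score (601).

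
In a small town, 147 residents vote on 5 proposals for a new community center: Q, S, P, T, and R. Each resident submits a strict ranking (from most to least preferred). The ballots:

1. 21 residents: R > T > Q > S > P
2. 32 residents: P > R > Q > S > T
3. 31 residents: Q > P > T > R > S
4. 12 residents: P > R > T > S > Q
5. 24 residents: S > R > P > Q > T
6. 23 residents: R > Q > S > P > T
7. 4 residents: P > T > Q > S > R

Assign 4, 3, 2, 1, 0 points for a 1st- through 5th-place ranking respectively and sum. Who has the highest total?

Q: 21·2 + 32·2 + 31·4 + 12·0 + 24·1 + 23·3 + 4·2 = 331
S: 21·1 + 32·1 + 31·0 + 12·1 + 24·4 + 23·2 + 4·1 = 211
P: 21·0 + 32·4 + 31·3 + 12·4 + 24·2 + 23·1 + 4·4 = 356
T: 21·3 + 32·0 + 31·2 + 12·2 + 24·0 + 23·0 + 4·3 = 161
R: 21·4 + 32·3 + 31·1 + 12·3 + 24·3 + 23·4 + 4·0 = 411
R has the highest Borda score (411).

R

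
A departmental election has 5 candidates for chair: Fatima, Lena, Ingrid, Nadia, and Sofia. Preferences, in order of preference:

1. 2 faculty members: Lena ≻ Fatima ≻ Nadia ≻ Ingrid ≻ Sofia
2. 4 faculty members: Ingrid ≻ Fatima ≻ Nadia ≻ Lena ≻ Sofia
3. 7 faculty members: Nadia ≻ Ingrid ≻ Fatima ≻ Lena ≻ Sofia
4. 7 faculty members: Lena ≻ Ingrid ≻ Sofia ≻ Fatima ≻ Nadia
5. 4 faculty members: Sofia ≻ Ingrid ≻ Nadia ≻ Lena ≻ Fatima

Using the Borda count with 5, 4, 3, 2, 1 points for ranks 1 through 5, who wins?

Ingrid

Fatima: 2·4 + 4·4 + 7·3 + 7·2 + 4·1 = 63
Lena: 2·5 + 4·2 + 7·2 + 7·5 + 4·2 = 75
Ingrid: 2·2 + 4·5 + 7·4 + 7·4 + 4·4 = 96
Nadia: 2·3 + 4·3 + 7·5 + 7·1 + 4·3 = 72
Sofia: 2·1 + 4·1 + 7·1 + 7·3 + 4·5 = 54
Ingrid has the highest Borda score (96).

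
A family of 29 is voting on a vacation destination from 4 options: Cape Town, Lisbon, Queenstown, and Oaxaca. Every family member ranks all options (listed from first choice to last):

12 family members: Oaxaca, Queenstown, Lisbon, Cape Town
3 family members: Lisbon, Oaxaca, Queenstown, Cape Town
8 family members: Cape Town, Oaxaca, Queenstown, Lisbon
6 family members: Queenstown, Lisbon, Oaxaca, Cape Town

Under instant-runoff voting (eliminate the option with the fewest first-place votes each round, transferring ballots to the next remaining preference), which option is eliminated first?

Round 1: Cape Town 8, Lisbon 3, Queenstown 6, Oaxaca 12. Eliminate Lisbon.

Lisbon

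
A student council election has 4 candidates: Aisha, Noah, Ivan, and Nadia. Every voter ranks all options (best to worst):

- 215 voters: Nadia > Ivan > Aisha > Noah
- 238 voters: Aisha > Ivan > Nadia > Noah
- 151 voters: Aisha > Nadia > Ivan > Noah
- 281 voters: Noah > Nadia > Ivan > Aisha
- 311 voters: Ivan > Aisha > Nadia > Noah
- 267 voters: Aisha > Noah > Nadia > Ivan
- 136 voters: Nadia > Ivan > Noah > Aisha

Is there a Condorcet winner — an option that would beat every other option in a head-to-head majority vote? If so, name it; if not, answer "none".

none

Checking pairwise contests:
Ivan beats Aisha 943–656.
Aisha beats Noah 1182–417.
Nadia beats Ivan 1050–549.
Aisha beats Nadia 967–632.
Every option loses at least one head-to-head, so there is no Condorcet winner.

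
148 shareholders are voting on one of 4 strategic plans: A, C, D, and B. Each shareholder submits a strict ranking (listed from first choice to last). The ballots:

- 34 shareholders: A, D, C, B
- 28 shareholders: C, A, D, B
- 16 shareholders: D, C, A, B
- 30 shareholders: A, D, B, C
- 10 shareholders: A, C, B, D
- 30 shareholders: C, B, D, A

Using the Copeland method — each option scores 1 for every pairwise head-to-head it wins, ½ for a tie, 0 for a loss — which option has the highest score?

A

A: beats D and B; ties C → score 2.5.
C: beats B; ties A; loses to D → score 1.5.
D: beats C and B; loses to A → score 2.
B: loses to A, C, and D → score 0.
A has the best pairwise record.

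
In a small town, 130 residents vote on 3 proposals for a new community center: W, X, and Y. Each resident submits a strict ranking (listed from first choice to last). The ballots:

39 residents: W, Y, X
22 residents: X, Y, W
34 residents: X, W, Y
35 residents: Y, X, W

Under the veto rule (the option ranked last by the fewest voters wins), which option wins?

Last-place votes: W 57, X 39, Y 34.
Y is ranked last by the fewest voters, so Y wins.

Y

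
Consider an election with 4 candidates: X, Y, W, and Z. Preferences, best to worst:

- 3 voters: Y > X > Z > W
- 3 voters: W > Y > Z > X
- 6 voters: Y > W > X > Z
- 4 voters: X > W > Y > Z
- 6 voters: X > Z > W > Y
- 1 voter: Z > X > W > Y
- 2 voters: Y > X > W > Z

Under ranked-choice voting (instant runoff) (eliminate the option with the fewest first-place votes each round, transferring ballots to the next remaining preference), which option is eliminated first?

Round 1: X 10, Y 11, W 3, Z 1. Eliminate Z.

Z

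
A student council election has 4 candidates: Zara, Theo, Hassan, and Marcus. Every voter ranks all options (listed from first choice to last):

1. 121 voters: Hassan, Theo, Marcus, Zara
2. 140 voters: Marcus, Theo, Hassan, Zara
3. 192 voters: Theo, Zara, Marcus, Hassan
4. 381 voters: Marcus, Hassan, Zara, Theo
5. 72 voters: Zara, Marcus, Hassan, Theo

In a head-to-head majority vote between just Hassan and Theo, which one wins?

Voters preferring Hassan to Theo: 574; preferring Theo to Hassan: 332.
Hassan wins the head-to-head.

Hassan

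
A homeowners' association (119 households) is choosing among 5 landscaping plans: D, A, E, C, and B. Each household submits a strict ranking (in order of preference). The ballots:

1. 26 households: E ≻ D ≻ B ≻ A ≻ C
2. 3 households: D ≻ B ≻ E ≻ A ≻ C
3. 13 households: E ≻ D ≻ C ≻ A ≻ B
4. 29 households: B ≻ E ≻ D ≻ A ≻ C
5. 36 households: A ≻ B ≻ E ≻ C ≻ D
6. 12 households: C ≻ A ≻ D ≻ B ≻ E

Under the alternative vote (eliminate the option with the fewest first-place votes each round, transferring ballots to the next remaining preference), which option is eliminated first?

D

Round 1: D 3, A 36, E 39, C 12, B 29. Eliminate D.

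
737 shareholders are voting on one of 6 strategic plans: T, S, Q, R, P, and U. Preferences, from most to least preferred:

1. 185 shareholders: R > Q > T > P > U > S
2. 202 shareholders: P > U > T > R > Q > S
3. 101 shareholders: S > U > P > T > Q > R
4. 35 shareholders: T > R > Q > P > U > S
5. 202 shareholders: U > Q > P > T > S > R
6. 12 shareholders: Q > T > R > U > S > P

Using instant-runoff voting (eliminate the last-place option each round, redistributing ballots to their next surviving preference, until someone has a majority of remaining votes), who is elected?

U

Round 1: T 35, S 101, Q 12, R 185, P 202, U 202. Eliminate Q.
Round 2: T 47, S 101, R 185, P 202, U 202. Eliminate T.
Round 3: S 101, R 232, P 202, U 202. Eliminate S.
Round 4: R 232, P 202, U 303. Eliminate P.
Round 5: R 232, U 505. U has a majority.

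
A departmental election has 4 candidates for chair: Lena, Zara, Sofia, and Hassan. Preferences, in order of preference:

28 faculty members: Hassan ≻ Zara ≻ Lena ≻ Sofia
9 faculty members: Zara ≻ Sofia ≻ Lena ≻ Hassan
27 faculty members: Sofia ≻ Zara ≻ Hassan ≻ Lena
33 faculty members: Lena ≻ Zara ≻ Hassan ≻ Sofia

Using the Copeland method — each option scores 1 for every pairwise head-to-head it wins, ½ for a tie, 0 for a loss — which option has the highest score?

Lena: beats Sofia; loses to Zara and Hassan → score 1.
Zara: beats Lena, Sofia, and Hassan → score 3.
Sofia: loses to Lena, Zara, and Hassan → score 0.
Hassan: beats Lena and Sofia; loses to Zara → score 2.
Zara has the best pairwise record.

Zara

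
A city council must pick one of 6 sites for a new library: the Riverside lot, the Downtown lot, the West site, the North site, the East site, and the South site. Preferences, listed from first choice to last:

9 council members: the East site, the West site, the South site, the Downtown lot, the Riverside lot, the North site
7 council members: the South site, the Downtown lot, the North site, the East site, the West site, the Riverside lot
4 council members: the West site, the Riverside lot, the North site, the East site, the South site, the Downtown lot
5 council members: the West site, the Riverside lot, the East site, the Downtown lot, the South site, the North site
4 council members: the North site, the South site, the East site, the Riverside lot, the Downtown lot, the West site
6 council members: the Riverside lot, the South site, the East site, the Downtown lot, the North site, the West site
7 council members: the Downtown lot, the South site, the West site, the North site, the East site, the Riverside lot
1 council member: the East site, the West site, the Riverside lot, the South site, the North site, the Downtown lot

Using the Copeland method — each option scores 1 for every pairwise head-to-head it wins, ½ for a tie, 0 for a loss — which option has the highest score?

the Riverside lot: beats the North site; loses to the Downtown lot, the West site, the East site, and the South site → score 1.
the Downtown lot: beats the Riverside lot, the West site, and the North site; loses to the East site and the South site → score 3.
the West site: beats the Riverside lot and the North site; loses to the Downtown lot, the East site, and the South site → score 2.
the North site: beats the East site; loses to the Riverside lot, the Downtown lot, the West site, and the South site → score 1.
the East site: beats the Riverside lot, the Downtown lot, and the West site; loses to the North site and the South site → score 3.
the South site: beats the Riverside lot, the Downtown lot, the West site, the North site, and the East site → score 5.
the South site has the best pairwise record.

the South site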